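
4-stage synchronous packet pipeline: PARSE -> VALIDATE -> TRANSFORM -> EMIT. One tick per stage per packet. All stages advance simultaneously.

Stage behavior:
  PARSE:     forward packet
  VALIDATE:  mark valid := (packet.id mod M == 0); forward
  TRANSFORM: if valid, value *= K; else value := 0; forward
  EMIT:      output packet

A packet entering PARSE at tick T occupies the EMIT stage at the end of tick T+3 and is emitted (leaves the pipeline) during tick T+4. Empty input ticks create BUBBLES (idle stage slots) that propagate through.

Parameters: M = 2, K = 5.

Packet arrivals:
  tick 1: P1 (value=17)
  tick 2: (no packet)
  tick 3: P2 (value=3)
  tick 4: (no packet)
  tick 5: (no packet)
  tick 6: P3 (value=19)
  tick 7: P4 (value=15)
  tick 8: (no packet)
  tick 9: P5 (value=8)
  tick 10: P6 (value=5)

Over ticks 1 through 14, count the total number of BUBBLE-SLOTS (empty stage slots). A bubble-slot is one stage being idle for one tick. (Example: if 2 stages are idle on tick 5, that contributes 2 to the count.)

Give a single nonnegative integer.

Answer: 32

Derivation:
Tick 1: [PARSE:P1(v=17,ok=F), VALIDATE:-, TRANSFORM:-, EMIT:-] out:-; bubbles=3
Tick 2: [PARSE:-, VALIDATE:P1(v=17,ok=F), TRANSFORM:-, EMIT:-] out:-; bubbles=3
Tick 3: [PARSE:P2(v=3,ok=F), VALIDATE:-, TRANSFORM:P1(v=0,ok=F), EMIT:-] out:-; bubbles=2
Tick 4: [PARSE:-, VALIDATE:P2(v=3,ok=T), TRANSFORM:-, EMIT:P1(v=0,ok=F)] out:-; bubbles=2
Tick 5: [PARSE:-, VALIDATE:-, TRANSFORM:P2(v=15,ok=T), EMIT:-] out:P1(v=0); bubbles=3
Tick 6: [PARSE:P3(v=19,ok=F), VALIDATE:-, TRANSFORM:-, EMIT:P2(v=15,ok=T)] out:-; bubbles=2
Tick 7: [PARSE:P4(v=15,ok=F), VALIDATE:P3(v=19,ok=F), TRANSFORM:-, EMIT:-] out:P2(v=15); bubbles=2
Tick 8: [PARSE:-, VALIDATE:P4(v=15,ok=T), TRANSFORM:P3(v=0,ok=F), EMIT:-] out:-; bubbles=2
Tick 9: [PARSE:P5(v=8,ok=F), VALIDATE:-, TRANSFORM:P4(v=75,ok=T), EMIT:P3(v=0,ok=F)] out:-; bubbles=1
Tick 10: [PARSE:P6(v=5,ok=F), VALIDATE:P5(v=8,ok=F), TRANSFORM:-, EMIT:P4(v=75,ok=T)] out:P3(v=0); bubbles=1
Tick 11: [PARSE:-, VALIDATE:P6(v=5,ok=T), TRANSFORM:P5(v=0,ok=F), EMIT:-] out:P4(v=75); bubbles=2
Tick 12: [PARSE:-, VALIDATE:-, TRANSFORM:P6(v=25,ok=T), EMIT:P5(v=0,ok=F)] out:-; bubbles=2
Tick 13: [PARSE:-, VALIDATE:-, TRANSFORM:-, EMIT:P6(v=25,ok=T)] out:P5(v=0); bubbles=3
Tick 14: [PARSE:-, VALIDATE:-, TRANSFORM:-, EMIT:-] out:P6(v=25); bubbles=4
Total bubble-slots: 32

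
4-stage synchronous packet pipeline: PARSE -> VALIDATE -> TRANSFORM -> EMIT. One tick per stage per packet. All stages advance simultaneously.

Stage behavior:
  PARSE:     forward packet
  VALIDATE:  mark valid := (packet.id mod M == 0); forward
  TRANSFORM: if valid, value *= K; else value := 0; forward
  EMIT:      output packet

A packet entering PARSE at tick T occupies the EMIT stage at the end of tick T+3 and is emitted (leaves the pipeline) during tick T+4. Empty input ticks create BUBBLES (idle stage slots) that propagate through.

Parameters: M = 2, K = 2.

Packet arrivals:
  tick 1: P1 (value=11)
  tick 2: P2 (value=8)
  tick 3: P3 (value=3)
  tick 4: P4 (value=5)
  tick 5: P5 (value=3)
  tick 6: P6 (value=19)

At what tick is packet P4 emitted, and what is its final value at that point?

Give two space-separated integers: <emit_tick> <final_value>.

Tick 1: [PARSE:P1(v=11,ok=F), VALIDATE:-, TRANSFORM:-, EMIT:-] out:-; in:P1
Tick 2: [PARSE:P2(v=8,ok=F), VALIDATE:P1(v=11,ok=F), TRANSFORM:-, EMIT:-] out:-; in:P2
Tick 3: [PARSE:P3(v=3,ok=F), VALIDATE:P2(v=8,ok=T), TRANSFORM:P1(v=0,ok=F), EMIT:-] out:-; in:P3
Tick 4: [PARSE:P4(v=5,ok=F), VALIDATE:P3(v=3,ok=F), TRANSFORM:P2(v=16,ok=T), EMIT:P1(v=0,ok=F)] out:-; in:P4
Tick 5: [PARSE:P5(v=3,ok=F), VALIDATE:P4(v=5,ok=T), TRANSFORM:P3(v=0,ok=F), EMIT:P2(v=16,ok=T)] out:P1(v=0); in:P5
Tick 6: [PARSE:P6(v=19,ok=F), VALIDATE:P5(v=3,ok=F), TRANSFORM:P4(v=10,ok=T), EMIT:P3(v=0,ok=F)] out:P2(v=16); in:P6
Tick 7: [PARSE:-, VALIDATE:P6(v=19,ok=T), TRANSFORM:P5(v=0,ok=F), EMIT:P4(v=10,ok=T)] out:P3(v=0); in:-
Tick 8: [PARSE:-, VALIDATE:-, TRANSFORM:P6(v=38,ok=T), EMIT:P5(v=0,ok=F)] out:P4(v=10); in:-
Tick 9: [PARSE:-, VALIDATE:-, TRANSFORM:-, EMIT:P6(v=38,ok=T)] out:P5(v=0); in:-
Tick 10: [PARSE:-, VALIDATE:-, TRANSFORM:-, EMIT:-] out:P6(v=38); in:-
P4: arrives tick 4, valid=True (id=4, id%2=0), emit tick 8, final value 10

Answer: 8 10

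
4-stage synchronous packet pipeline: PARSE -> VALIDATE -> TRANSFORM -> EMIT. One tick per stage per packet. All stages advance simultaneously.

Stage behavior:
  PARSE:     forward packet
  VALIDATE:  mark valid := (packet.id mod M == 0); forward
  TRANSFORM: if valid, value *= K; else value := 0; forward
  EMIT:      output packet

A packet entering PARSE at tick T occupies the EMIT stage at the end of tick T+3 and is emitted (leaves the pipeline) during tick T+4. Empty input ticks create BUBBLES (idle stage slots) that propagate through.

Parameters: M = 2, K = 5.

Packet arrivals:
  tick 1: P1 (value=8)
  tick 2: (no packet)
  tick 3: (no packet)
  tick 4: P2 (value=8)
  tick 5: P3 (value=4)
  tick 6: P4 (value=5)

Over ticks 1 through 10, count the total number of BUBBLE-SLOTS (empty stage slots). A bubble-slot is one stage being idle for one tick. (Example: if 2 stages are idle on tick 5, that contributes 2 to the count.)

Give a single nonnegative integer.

Tick 1: [PARSE:P1(v=8,ok=F), VALIDATE:-, TRANSFORM:-, EMIT:-] out:-; bubbles=3
Tick 2: [PARSE:-, VALIDATE:P1(v=8,ok=F), TRANSFORM:-, EMIT:-] out:-; bubbles=3
Tick 3: [PARSE:-, VALIDATE:-, TRANSFORM:P1(v=0,ok=F), EMIT:-] out:-; bubbles=3
Tick 4: [PARSE:P2(v=8,ok=F), VALIDATE:-, TRANSFORM:-, EMIT:P1(v=0,ok=F)] out:-; bubbles=2
Tick 5: [PARSE:P3(v=4,ok=F), VALIDATE:P2(v=8,ok=T), TRANSFORM:-, EMIT:-] out:P1(v=0); bubbles=2
Tick 6: [PARSE:P4(v=5,ok=F), VALIDATE:P3(v=4,ok=F), TRANSFORM:P2(v=40,ok=T), EMIT:-] out:-; bubbles=1
Tick 7: [PARSE:-, VALIDATE:P4(v=5,ok=T), TRANSFORM:P3(v=0,ok=F), EMIT:P2(v=40,ok=T)] out:-; bubbles=1
Tick 8: [PARSE:-, VALIDATE:-, TRANSFORM:P4(v=25,ok=T), EMIT:P3(v=0,ok=F)] out:P2(v=40); bubbles=2
Tick 9: [PARSE:-, VALIDATE:-, TRANSFORM:-, EMIT:P4(v=25,ok=T)] out:P3(v=0); bubbles=3
Tick 10: [PARSE:-, VALIDATE:-, TRANSFORM:-, EMIT:-] out:P4(v=25); bubbles=4
Total bubble-slots: 24

Answer: 24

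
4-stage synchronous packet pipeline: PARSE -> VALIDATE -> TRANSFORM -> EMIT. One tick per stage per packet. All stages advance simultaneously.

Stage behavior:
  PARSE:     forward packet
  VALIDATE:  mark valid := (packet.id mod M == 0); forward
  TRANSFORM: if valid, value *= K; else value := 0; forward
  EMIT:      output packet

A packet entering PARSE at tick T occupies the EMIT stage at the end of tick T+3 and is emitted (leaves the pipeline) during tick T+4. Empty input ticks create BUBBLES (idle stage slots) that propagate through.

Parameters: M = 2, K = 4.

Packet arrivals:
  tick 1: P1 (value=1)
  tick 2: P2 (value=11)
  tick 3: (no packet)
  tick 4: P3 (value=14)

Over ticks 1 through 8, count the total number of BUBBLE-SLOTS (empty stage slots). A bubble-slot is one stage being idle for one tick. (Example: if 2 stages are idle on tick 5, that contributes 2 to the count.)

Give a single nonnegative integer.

Tick 1: [PARSE:P1(v=1,ok=F), VALIDATE:-, TRANSFORM:-, EMIT:-] out:-; bubbles=3
Tick 2: [PARSE:P2(v=11,ok=F), VALIDATE:P1(v=1,ok=F), TRANSFORM:-, EMIT:-] out:-; bubbles=2
Tick 3: [PARSE:-, VALIDATE:P2(v=11,ok=T), TRANSFORM:P1(v=0,ok=F), EMIT:-] out:-; bubbles=2
Tick 4: [PARSE:P3(v=14,ok=F), VALIDATE:-, TRANSFORM:P2(v=44,ok=T), EMIT:P1(v=0,ok=F)] out:-; bubbles=1
Tick 5: [PARSE:-, VALIDATE:P3(v=14,ok=F), TRANSFORM:-, EMIT:P2(v=44,ok=T)] out:P1(v=0); bubbles=2
Tick 6: [PARSE:-, VALIDATE:-, TRANSFORM:P3(v=0,ok=F), EMIT:-] out:P2(v=44); bubbles=3
Tick 7: [PARSE:-, VALIDATE:-, TRANSFORM:-, EMIT:P3(v=0,ok=F)] out:-; bubbles=3
Tick 8: [PARSE:-, VALIDATE:-, TRANSFORM:-, EMIT:-] out:P3(v=0); bubbles=4
Total bubble-slots: 20

Answer: 20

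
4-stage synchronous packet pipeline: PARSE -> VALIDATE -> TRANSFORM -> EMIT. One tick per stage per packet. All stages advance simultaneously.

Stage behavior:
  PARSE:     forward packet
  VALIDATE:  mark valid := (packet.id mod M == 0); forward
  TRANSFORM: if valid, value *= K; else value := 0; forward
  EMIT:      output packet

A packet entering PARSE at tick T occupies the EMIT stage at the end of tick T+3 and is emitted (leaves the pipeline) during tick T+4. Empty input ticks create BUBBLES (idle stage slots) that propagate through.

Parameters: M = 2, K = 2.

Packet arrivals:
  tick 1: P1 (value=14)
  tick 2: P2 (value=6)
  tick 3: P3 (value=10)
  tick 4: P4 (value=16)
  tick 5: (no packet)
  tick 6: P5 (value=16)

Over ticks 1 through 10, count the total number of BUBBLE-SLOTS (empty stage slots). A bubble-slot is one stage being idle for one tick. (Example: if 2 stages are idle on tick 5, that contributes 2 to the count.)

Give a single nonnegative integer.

Tick 1: [PARSE:P1(v=14,ok=F), VALIDATE:-, TRANSFORM:-, EMIT:-] out:-; bubbles=3
Tick 2: [PARSE:P2(v=6,ok=F), VALIDATE:P1(v=14,ok=F), TRANSFORM:-, EMIT:-] out:-; bubbles=2
Tick 3: [PARSE:P3(v=10,ok=F), VALIDATE:P2(v=6,ok=T), TRANSFORM:P1(v=0,ok=F), EMIT:-] out:-; bubbles=1
Tick 4: [PARSE:P4(v=16,ok=F), VALIDATE:P3(v=10,ok=F), TRANSFORM:P2(v=12,ok=T), EMIT:P1(v=0,ok=F)] out:-; bubbles=0
Tick 5: [PARSE:-, VALIDATE:P4(v=16,ok=T), TRANSFORM:P3(v=0,ok=F), EMIT:P2(v=12,ok=T)] out:P1(v=0); bubbles=1
Tick 6: [PARSE:P5(v=16,ok=F), VALIDATE:-, TRANSFORM:P4(v=32,ok=T), EMIT:P3(v=0,ok=F)] out:P2(v=12); bubbles=1
Tick 7: [PARSE:-, VALIDATE:P5(v=16,ok=F), TRANSFORM:-, EMIT:P4(v=32,ok=T)] out:P3(v=0); bubbles=2
Tick 8: [PARSE:-, VALIDATE:-, TRANSFORM:P5(v=0,ok=F), EMIT:-] out:P4(v=32); bubbles=3
Tick 9: [PARSE:-, VALIDATE:-, TRANSFORM:-, EMIT:P5(v=0,ok=F)] out:-; bubbles=3
Tick 10: [PARSE:-, VALIDATE:-, TRANSFORM:-, EMIT:-] out:P5(v=0); bubbles=4
Total bubble-slots: 20

Answer: 20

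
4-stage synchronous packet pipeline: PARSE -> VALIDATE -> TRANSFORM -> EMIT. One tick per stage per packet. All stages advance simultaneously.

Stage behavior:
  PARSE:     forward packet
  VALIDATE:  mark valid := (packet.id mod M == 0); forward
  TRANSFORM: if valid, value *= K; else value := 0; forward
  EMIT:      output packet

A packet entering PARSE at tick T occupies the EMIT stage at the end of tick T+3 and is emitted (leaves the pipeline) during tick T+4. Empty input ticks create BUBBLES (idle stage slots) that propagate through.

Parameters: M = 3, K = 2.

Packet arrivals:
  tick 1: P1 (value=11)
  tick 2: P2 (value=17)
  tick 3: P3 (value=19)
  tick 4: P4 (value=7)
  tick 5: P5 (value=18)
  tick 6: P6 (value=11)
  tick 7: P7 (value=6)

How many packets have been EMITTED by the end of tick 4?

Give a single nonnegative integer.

Answer: 0

Derivation:
Tick 1: [PARSE:P1(v=11,ok=F), VALIDATE:-, TRANSFORM:-, EMIT:-] out:-; in:P1
Tick 2: [PARSE:P2(v=17,ok=F), VALIDATE:P1(v=11,ok=F), TRANSFORM:-, EMIT:-] out:-; in:P2
Tick 3: [PARSE:P3(v=19,ok=F), VALIDATE:P2(v=17,ok=F), TRANSFORM:P1(v=0,ok=F), EMIT:-] out:-; in:P3
Tick 4: [PARSE:P4(v=7,ok=F), VALIDATE:P3(v=19,ok=T), TRANSFORM:P2(v=0,ok=F), EMIT:P1(v=0,ok=F)] out:-; in:P4
Emitted by tick 4: []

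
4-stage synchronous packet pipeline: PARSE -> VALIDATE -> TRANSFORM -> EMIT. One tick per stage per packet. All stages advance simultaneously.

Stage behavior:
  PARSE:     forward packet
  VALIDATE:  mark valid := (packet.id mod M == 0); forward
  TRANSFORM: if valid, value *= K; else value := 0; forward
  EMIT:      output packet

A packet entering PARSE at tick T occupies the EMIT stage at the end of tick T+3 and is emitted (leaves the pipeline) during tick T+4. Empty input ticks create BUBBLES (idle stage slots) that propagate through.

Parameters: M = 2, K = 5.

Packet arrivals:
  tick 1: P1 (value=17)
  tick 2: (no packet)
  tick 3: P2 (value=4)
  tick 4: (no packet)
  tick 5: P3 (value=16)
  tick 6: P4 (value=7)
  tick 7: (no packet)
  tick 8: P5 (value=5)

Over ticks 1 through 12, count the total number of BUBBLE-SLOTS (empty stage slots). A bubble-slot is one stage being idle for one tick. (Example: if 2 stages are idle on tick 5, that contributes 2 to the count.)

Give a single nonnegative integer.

Tick 1: [PARSE:P1(v=17,ok=F), VALIDATE:-, TRANSFORM:-, EMIT:-] out:-; bubbles=3
Tick 2: [PARSE:-, VALIDATE:P1(v=17,ok=F), TRANSFORM:-, EMIT:-] out:-; bubbles=3
Tick 3: [PARSE:P2(v=4,ok=F), VALIDATE:-, TRANSFORM:P1(v=0,ok=F), EMIT:-] out:-; bubbles=2
Tick 4: [PARSE:-, VALIDATE:P2(v=4,ok=T), TRANSFORM:-, EMIT:P1(v=0,ok=F)] out:-; bubbles=2
Tick 5: [PARSE:P3(v=16,ok=F), VALIDATE:-, TRANSFORM:P2(v=20,ok=T), EMIT:-] out:P1(v=0); bubbles=2
Tick 6: [PARSE:P4(v=7,ok=F), VALIDATE:P3(v=16,ok=F), TRANSFORM:-, EMIT:P2(v=20,ok=T)] out:-; bubbles=1
Tick 7: [PARSE:-, VALIDATE:P4(v=7,ok=T), TRANSFORM:P3(v=0,ok=F), EMIT:-] out:P2(v=20); bubbles=2
Tick 8: [PARSE:P5(v=5,ok=F), VALIDATE:-, TRANSFORM:P4(v=35,ok=T), EMIT:P3(v=0,ok=F)] out:-; bubbles=1
Tick 9: [PARSE:-, VALIDATE:P5(v=5,ok=F), TRANSFORM:-, EMIT:P4(v=35,ok=T)] out:P3(v=0); bubbles=2
Tick 10: [PARSE:-, VALIDATE:-, TRANSFORM:P5(v=0,ok=F), EMIT:-] out:P4(v=35); bubbles=3
Tick 11: [PARSE:-, VALIDATE:-, TRANSFORM:-, EMIT:P5(v=0,ok=F)] out:-; bubbles=3
Tick 12: [PARSE:-, VALIDATE:-, TRANSFORM:-, EMIT:-] out:P5(v=0); bubbles=4
Total bubble-slots: 28

Answer: 28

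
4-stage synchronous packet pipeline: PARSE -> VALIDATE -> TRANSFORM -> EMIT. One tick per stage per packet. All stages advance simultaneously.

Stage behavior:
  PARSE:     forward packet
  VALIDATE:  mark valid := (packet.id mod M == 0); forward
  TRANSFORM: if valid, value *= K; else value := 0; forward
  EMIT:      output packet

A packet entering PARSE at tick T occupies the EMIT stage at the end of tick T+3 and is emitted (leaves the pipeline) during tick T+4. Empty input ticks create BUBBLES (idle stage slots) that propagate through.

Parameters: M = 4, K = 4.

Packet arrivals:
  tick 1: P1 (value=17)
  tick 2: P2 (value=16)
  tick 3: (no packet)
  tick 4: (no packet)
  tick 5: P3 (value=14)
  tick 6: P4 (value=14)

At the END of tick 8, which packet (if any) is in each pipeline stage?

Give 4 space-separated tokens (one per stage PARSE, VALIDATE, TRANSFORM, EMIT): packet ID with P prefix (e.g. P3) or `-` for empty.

Tick 1: [PARSE:P1(v=17,ok=F), VALIDATE:-, TRANSFORM:-, EMIT:-] out:-; in:P1
Tick 2: [PARSE:P2(v=16,ok=F), VALIDATE:P1(v=17,ok=F), TRANSFORM:-, EMIT:-] out:-; in:P2
Tick 3: [PARSE:-, VALIDATE:P2(v=16,ok=F), TRANSFORM:P1(v=0,ok=F), EMIT:-] out:-; in:-
Tick 4: [PARSE:-, VALIDATE:-, TRANSFORM:P2(v=0,ok=F), EMIT:P1(v=0,ok=F)] out:-; in:-
Tick 5: [PARSE:P3(v=14,ok=F), VALIDATE:-, TRANSFORM:-, EMIT:P2(v=0,ok=F)] out:P1(v=0); in:P3
Tick 6: [PARSE:P4(v=14,ok=F), VALIDATE:P3(v=14,ok=F), TRANSFORM:-, EMIT:-] out:P2(v=0); in:P4
Tick 7: [PARSE:-, VALIDATE:P4(v=14,ok=T), TRANSFORM:P3(v=0,ok=F), EMIT:-] out:-; in:-
Tick 8: [PARSE:-, VALIDATE:-, TRANSFORM:P4(v=56,ok=T), EMIT:P3(v=0,ok=F)] out:-; in:-
At end of tick 8: ['-', '-', 'P4', 'P3']

Answer: - - P4 P3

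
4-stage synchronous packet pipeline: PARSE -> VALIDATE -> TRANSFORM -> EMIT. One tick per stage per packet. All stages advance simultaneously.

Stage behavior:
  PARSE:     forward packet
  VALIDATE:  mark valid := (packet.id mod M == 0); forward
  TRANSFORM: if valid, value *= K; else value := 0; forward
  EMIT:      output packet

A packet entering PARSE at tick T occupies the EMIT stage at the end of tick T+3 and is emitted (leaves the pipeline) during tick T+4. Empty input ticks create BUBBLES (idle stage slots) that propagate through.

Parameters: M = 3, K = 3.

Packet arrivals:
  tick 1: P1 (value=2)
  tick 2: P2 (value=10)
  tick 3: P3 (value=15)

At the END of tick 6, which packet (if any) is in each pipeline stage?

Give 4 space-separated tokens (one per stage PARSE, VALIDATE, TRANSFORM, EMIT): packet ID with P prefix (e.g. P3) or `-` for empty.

Answer: - - - P3

Derivation:
Tick 1: [PARSE:P1(v=2,ok=F), VALIDATE:-, TRANSFORM:-, EMIT:-] out:-; in:P1
Tick 2: [PARSE:P2(v=10,ok=F), VALIDATE:P1(v=2,ok=F), TRANSFORM:-, EMIT:-] out:-; in:P2
Tick 3: [PARSE:P3(v=15,ok=F), VALIDATE:P2(v=10,ok=F), TRANSFORM:P1(v=0,ok=F), EMIT:-] out:-; in:P3
Tick 4: [PARSE:-, VALIDATE:P3(v=15,ok=T), TRANSFORM:P2(v=0,ok=F), EMIT:P1(v=0,ok=F)] out:-; in:-
Tick 5: [PARSE:-, VALIDATE:-, TRANSFORM:P3(v=45,ok=T), EMIT:P2(v=0,ok=F)] out:P1(v=0); in:-
Tick 6: [PARSE:-, VALIDATE:-, TRANSFORM:-, EMIT:P3(v=45,ok=T)] out:P2(v=0); in:-
At end of tick 6: ['-', '-', '-', 'P3']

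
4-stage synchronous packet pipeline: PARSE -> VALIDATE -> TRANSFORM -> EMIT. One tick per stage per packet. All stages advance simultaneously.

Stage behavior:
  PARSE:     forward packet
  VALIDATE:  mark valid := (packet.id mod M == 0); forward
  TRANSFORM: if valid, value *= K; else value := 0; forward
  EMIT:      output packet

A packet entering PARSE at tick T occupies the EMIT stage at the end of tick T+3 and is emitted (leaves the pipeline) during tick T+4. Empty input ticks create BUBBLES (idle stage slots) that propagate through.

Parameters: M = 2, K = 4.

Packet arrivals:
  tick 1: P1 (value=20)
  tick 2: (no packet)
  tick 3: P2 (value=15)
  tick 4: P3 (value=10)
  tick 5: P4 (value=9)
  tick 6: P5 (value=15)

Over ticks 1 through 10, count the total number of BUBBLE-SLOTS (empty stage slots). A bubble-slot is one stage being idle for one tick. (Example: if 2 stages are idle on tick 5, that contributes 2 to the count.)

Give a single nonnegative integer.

Tick 1: [PARSE:P1(v=20,ok=F), VALIDATE:-, TRANSFORM:-, EMIT:-] out:-; bubbles=3
Tick 2: [PARSE:-, VALIDATE:P1(v=20,ok=F), TRANSFORM:-, EMIT:-] out:-; bubbles=3
Tick 3: [PARSE:P2(v=15,ok=F), VALIDATE:-, TRANSFORM:P1(v=0,ok=F), EMIT:-] out:-; bubbles=2
Tick 4: [PARSE:P3(v=10,ok=F), VALIDATE:P2(v=15,ok=T), TRANSFORM:-, EMIT:P1(v=0,ok=F)] out:-; bubbles=1
Tick 5: [PARSE:P4(v=9,ok=F), VALIDATE:P3(v=10,ok=F), TRANSFORM:P2(v=60,ok=T), EMIT:-] out:P1(v=0); bubbles=1
Tick 6: [PARSE:P5(v=15,ok=F), VALIDATE:P4(v=9,ok=T), TRANSFORM:P3(v=0,ok=F), EMIT:P2(v=60,ok=T)] out:-; bubbles=0
Tick 7: [PARSE:-, VALIDATE:P5(v=15,ok=F), TRANSFORM:P4(v=36,ok=T), EMIT:P3(v=0,ok=F)] out:P2(v=60); bubbles=1
Tick 8: [PARSE:-, VALIDATE:-, TRANSFORM:P5(v=0,ok=F), EMIT:P4(v=36,ok=T)] out:P3(v=0); bubbles=2
Tick 9: [PARSE:-, VALIDATE:-, TRANSFORM:-, EMIT:P5(v=0,ok=F)] out:P4(v=36); bubbles=3
Tick 10: [PARSE:-, VALIDATE:-, TRANSFORM:-, EMIT:-] out:P5(v=0); bubbles=4
Total bubble-slots: 20

Answer: 20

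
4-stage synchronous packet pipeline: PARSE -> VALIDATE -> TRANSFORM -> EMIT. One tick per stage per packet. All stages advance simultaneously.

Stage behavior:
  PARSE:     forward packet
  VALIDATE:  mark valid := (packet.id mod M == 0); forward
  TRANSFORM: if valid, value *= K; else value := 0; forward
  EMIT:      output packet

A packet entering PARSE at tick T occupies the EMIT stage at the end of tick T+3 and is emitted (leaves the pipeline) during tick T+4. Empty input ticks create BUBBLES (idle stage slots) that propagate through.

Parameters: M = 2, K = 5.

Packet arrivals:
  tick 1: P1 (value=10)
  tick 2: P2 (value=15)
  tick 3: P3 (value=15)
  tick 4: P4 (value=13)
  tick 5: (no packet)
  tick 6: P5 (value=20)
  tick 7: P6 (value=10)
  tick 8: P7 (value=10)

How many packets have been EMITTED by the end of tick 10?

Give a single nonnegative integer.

Tick 1: [PARSE:P1(v=10,ok=F), VALIDATE:-, TRANSFORM:-, EMIT:-] out:-; in:P1
Tick 2: [PARSE:P2(v=15,ok=F), VALIDATE:P1(v=10,ok=F), TRANSFORM:-, EMIT:-] out:-; in:P2
Tick 3: [PARSE:P3(v=15,ok=F), VALIDATE:P2(v=15,ok=T), TRANSFORM:P1(v=0,ok=F), EMIT:-] out:-; in:P3
Tick 4: [PARSE:P4(v=13,ok=F), VALIDATE:P3(v=15,ok=F), TRANSFORM:P2(v=75,ok=T), EMIT:P1(v=0,ok=F)] out:-; in:P4
Tick 5: [PARSE:-, VALIDATE:P4(v=13,ok=T), TRANSFORM:P3(v=0,ok=F), EMIT:P2(v=75,ok=T)] out:P1(v=0); in:-
Tick 6: [PARSE:P5(v=20,ok=F), VALIDATE:-, TRANSFORM:P4(v=65,ok=T), EMIT:P3(v=0,ok=F)] out:P2(v=75); in:P5
Tick 7: [PARSE:P6(v=10,ok=F), VALIDATE:P5(v=20,ok=F), TRANSFORM:-, EMIT:P4(v=65,ok=T)] out:P3(v=0); in:P6
Tick 8: [PARSE:P7(v=10,ok=F), VALIDATE:P6(v=10,ok=T), TRANSFORM:P5(v=0,ok=F), EMIT:-] out:P4(v=65); in:P7
Tick 9: [PARSE:-, VALIDATE:P7(v=10,ok=F), TRANSFORM:P6(v=50,ok=T), EMIT:P5(v=0,ok=F)] out:-; in:-
Tick 10: [PARSE:-, VALIDATE:-, TRANSFORM:P7(v=0,ok=F), EMIT:P6(v=50,ok=T)] out:P5(v=0); in:-
Emitted by tick 10: ['P1', 'P2', 'P3', 'P4', 'P5']

Answer: 5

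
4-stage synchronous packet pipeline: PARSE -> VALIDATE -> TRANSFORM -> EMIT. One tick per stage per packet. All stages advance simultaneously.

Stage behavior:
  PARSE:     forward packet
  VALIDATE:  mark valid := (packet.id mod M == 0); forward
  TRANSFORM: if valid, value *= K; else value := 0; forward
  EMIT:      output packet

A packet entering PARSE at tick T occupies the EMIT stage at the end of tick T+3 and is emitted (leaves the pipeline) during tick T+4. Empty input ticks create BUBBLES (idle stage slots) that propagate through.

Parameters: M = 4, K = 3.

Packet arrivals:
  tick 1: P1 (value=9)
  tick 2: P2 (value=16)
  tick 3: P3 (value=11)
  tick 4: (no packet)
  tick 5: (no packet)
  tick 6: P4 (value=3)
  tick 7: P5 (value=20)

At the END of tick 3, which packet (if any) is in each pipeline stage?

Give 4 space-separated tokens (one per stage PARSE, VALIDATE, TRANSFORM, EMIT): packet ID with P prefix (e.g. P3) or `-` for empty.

Tick 1: [PARSE:P1(v=9,ok=F), VALIDATE:-, TRANSFORM:-, EMIT:-] out:-; in:P1
Tick 2: [PARSE:P2(v=16,ok=F), VALIDATE:P1(v=9,ok=F), TRANSFORM:-, EMIT:-] out:-; in:P2
Tick 3: [PARSE:P3(v=11,ok=F), VALIDATE:P2(v=16,ok=F), TRANSFORM:P1(v=0,ok=F), EMIT:-] out:-; in:P3
At end of tick 3: ['P3', 'P2', 'P1', '-']

Answer: P3 P2 P1 -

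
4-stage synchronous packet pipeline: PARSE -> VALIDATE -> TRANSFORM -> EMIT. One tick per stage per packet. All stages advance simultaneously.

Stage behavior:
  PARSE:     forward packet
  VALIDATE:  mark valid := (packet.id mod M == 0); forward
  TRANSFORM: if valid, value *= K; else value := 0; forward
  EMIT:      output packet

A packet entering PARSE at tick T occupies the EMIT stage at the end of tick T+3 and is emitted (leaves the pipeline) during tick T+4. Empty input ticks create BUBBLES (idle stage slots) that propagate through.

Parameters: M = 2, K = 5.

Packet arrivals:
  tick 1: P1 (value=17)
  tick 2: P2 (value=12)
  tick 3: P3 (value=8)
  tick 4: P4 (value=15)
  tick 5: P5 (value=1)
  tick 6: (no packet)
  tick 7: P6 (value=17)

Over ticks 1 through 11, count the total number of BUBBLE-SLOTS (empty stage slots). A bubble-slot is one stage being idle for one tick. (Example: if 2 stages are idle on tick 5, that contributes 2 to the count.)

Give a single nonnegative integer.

Tick 1: [PARSE:P1(v=17,ok=F), VALIDATE:-, TRANSFORM:-, EMIT:-] out:-; bubbles=3
Tick 2: [PARSE:P2(v=12,ok=F), VALIDATE:P1(v=17,ok=F), TRANSFORM:-, EMIT:-] out:-; bubbles=2
Tick 3: [PARSE:P3(v=8,ok=F), VALIDATE:P2(v=12,ok=T), TRANSFORM:P1(v=0,ok=F), EMIT:-] out:-; bubbles=1
Tick 4: [PARSE:P4(v=15,ok=F), VALIDATE:P3(v=8,ok=F), TRANSFORM:P2(v=60,ok=T), EMIT:P1(v=0,ok=F)] out:-; bubbles=0
Tick 5: [PARSE:P5(v=1,ok=F), VALIDATE:P4(v=15,ok=T), TRANSFORM:P3(v=0,ok=F), EMIT:P2(v=60,ok=T)] out:P1(v=0); bubbles=0
Tick 6: [PARSE:-, VALIDATE:P5(v=1,ok=F), TRANSFORM:P4(v=75,ok=T), EMIT:P3(v=0,ok=F)] out:P2(v=60); bubbles=1
Tick 7: [PARSE:P6(v=17,ok=F), VALIDATE:-, TRANSFORM:P5(v=0,ok=F), EMIT:P4(v=75,ok=T)] out:P3(v=0); bubbles=1
Tick 8: [PARSE:-, VALIDATE:P6(v=17,ok=T), TRANSFORM:-, EMIT:P5(v=0,ok=F)] out:P4(v=75); bubbles=2
Tick 9: [PARSE:-, VALIDATE:-, TRANSFORM:P6(v=85,ok=T), EMIT:-] out:P5(v=0); bubbles=3
Tick 10: [PARSE:-, VALIDATE:-, TRANSFORM:-, EMIT:P6(v=85,ok=T)] out:-; bubbles=3
Tick 11: [PARSE:-, VALIDATE:-, TRANSFORM:-, EMIT:-] out:P6(v=85); bubbles=4
Total bubble-slots: 20

Answer: 20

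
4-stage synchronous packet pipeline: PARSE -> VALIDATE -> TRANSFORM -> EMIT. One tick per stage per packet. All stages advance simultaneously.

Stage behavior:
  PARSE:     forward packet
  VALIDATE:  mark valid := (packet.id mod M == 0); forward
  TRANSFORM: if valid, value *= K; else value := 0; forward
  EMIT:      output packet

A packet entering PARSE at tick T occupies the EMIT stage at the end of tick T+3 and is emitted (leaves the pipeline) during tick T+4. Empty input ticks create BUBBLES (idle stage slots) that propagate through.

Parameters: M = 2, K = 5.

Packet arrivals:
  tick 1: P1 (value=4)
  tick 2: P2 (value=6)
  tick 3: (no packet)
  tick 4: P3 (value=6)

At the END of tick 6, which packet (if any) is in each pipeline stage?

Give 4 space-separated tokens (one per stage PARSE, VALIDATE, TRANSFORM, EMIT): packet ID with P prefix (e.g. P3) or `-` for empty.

Answer: - - P3 -

Derivation:
Tick 1: [PARSE:P1(v=4,ok=F), VALIDATE:-, TRANSFORM:-, EMIT:-] out:-; in:P1
Tick 2: [PARSE:P2(v=6,ok=F), VALIDATE:P1(v=4,ok=F), TRANSFORM:-, EMIT:-] out:-; in:P2
Tick 3: [PARSE:-, VALIDATE:P2(v=6,ok=T), TRANSFORM:P1(v=0,ok=F), EMIT:-] out:-; in:-
Tick 4: [PARSE:P3(v=6,ok=F), VALIDATE:-, TRANSFORM:P2(v=30,ok=T), EMIT:P1(v=0,ok=F)] out:-; in:P3
Tick 5: [PARSE:-, VALIDATE:P3(v=6,ok=F), TRANSFORM:-, EMIT:P2(v=30,ok=T)] out:P1(v=0); in:-
Tick 6: [PARSE:-, VALIDATE:-, TRANSFORM:P3(v=0,ok=F), EMIT:-] out:P2(v=30); in:-
At end of tick 6: ['-', '-', 'P3', '-']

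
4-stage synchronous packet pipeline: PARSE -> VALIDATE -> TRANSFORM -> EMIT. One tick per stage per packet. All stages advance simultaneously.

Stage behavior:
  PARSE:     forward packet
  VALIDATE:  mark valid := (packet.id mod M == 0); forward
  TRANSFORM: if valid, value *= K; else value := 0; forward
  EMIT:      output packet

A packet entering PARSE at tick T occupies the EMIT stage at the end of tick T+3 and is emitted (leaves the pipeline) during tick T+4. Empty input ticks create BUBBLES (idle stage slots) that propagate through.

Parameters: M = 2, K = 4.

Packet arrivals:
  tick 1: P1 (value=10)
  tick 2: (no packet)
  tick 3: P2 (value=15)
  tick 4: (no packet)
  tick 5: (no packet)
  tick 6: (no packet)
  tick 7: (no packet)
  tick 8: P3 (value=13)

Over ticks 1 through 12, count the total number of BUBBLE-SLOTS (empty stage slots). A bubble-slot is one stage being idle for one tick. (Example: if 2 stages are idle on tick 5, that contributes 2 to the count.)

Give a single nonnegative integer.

Answer: 36

Derivation:
Tick 1: [PARSE:P1(v=10,ok=F), VALIDATE:-, TRANSFORM:-, EMIT:-] out:-; bubbles=3
Tick 2: [PARSE:-, VALIDATE:P1(v=10,ok=F), TRANSFORM:-, EMIT:-] out:-; bubbles=3
Tick 3: [PARSE:P2(v=15,ok=F), VALIDATE:-, TRANSFORM:P1(v=0,ok=F), EMIT:-] out:-; bubbles=2
Tick 4: [PARSE:-, VALIDATE:P2(v=15,ok=T), TRANSFORM:-, EMIT:P1(v=0,ok=F)] out:-; bubbles=2
Tick 5: [PARSE:-, VALIDATE:-, TRANSFORM:P2(v=60,ok=T), EMIT:-] out:P1(v=0); bubbles=3
Tick 6: [PARSE:-, VALIDATE:-, TRANSFORM:-, EMIT:P2(v=60,ok=T)] out:-; bubbles=3
Tick 7: [PARSE:-, VALIDATE:-, TRANSFORM:-, EMIT:-] out:P2(v=60); bubbles=4
Tick 8: [PARSE:P3(v=13,ok=F), VALIDATE:-, TRANSFORM:-, EMIT:-] out:-; bubbles=3
Tick 9: [PARSE:-, VALIDATE:P3(v=13,ok=F), TRANSFORM:-, EMIT:-] out:-; bubbles=3
Tick 10: [PARSE:-, VALIDATE:-, TRANSFORM:P3(v=0,ok=F), EMIT:-] out:-; bubbles=3
Tick 11: [PARSE:-, VALIDATE:-, TRANSFORM:-, EMIT:P3(v=0,ok=F)] out:-; bubbles=3
Tick 12: [PARSE:-, VALIDATE:-, TRANSFORM:-, EMIT:-] out:P3(v=0); bubbles=4
Total bubble-slots: 36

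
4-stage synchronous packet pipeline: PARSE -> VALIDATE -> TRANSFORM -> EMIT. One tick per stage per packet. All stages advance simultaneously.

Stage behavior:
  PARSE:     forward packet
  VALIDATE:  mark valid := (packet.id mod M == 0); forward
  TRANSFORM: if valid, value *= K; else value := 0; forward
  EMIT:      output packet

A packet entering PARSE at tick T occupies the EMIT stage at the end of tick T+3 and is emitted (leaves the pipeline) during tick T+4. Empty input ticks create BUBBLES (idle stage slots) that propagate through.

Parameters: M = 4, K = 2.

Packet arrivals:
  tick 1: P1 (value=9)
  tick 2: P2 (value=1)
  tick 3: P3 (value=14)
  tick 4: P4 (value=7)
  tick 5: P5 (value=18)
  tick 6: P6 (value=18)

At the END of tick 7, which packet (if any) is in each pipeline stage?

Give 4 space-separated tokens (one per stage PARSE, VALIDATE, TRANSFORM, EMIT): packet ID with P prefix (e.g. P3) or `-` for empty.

Answer: - P6 P5 P4

Derivation:
Tick 1: [PARSE:P1(v=9,ok=F), VALIDATE:-, TRANSFORM:-, EMIT:-] out:-; in:P1
Tick 2: [PARSE:P2(v=1,ok=F), VALIDATE:P1(v=9,ok=F), TRANSFORM:-, EMIT:-] out:-; in:P2
Tick 3: [PARSE:P3(v=14,ok=F), VALIDATE:P2(v=1,ok=F), TRANSFORM:P1(v=0,ok=F), EMIT:-] out:-; in:P3
Tick 4: [PARSE:P4(v=7,ok=F), VALIDATE:P3(v=14,ok=F), TRANSFORM:P2(v=0,ok=F), EMIT:P1(v=0,ok=F)] out:-; in:P4
Tick 5: [PARSE:P5(v=18,ok=F), VALIDATE:P4(v=7,ok=T), TRANSFORM:P3(v=0,ok=F), EMIT:P2(v=0,ok=F)] out:P1(v=0); in:P5
Tick 6: [PARSE:P6(v=18,ok=F), VALIDATE:P5(v=18,ok=F), TRANSFORM:P4(v=14,ok=T), EMIT:P3(v=0,ok=F)] out:P2(v=0); in:P6
Tick 7: [PARSE:-, VALIDATE:P6(v=18,ok=F), TRANSFORM:P5(v=0,ok=F), EMIT:P4(v=14,ok=T)] out:P3(v=0); in:-
At end of tick 7: ['-', 'P6', 'P5', 'P4']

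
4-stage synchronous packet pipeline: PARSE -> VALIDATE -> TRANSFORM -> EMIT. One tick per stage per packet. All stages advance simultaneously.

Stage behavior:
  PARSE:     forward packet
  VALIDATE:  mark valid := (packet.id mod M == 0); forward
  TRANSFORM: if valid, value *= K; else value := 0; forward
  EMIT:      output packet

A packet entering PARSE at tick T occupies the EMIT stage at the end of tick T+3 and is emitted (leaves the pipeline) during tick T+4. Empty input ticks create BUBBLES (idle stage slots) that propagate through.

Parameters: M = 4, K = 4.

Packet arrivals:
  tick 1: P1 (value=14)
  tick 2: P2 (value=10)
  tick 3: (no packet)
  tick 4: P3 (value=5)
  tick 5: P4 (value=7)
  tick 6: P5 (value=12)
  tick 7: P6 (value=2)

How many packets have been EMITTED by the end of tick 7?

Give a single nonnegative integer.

Tick 1: [PARSE:P1(v=14,ok=F), VALIDATE:-, TRANSFORM:-, EMIT:-] out:-; in:P1
Tick 2: [PARSE:P2(v=10,ok=F), VALIDATE:P1(v=14,ok=F), TRANSFORM:-, EMIT:-] out:-; in:P2
Tick 3: [PARSE:-, VALIDATE:P2(v=10,ok=F), TRANSFORM:P1(v=0,ok=F), EMIT:-] out:-; in:-
Tick 4: [PARSE:P3(v=5,ok=F), VALIDATE:-, TRANSFORM:P2(v=0,ok=F), EMIT:P1(v=0,ok=F)] out:-; in:P3
Tick 5: [PARSE:P4(v=7,ok=F), VALIDATE:P3(v=5,ok=F), TRANSFORM:-, EMIT:P2(v=0,ok=F)] out:P1(v=0); in:P4
Tick 6: [PARSE:P5(v=12,ok=F), VALIDATE:P4(v=7,ok=T), TRANSFORM:P3(v=0,ok=F), EMIT:-] out:P2(v=0); in:P5
Tick 7: [PARSE:P6(v=2,ok=F), VALIDATE:P5(v=12,ok=F), TRANSFORM:P4(v=28,ok=T), EMIT:P3(v=0,ok=F)] out:-; in:P6
Emitted by tick 7: ['P1', 'P2']

Answer: 2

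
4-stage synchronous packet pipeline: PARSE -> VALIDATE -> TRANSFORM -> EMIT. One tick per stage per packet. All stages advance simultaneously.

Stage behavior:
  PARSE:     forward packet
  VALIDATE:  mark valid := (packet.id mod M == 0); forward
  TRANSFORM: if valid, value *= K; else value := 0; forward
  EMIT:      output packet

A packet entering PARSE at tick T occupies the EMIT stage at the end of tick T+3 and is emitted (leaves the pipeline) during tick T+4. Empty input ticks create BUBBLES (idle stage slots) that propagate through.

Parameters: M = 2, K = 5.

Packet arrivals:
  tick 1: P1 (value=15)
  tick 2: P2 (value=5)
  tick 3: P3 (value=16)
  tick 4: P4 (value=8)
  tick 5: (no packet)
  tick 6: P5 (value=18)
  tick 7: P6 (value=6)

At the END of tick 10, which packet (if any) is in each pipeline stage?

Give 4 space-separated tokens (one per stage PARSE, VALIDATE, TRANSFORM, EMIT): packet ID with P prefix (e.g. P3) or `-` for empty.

Tick 1: [PARSE:P1(v=15,ok=F), VALIDATE:-, TRANSFORM:-, EMIT:-] out:-; in:P1
Tick 2: [PARSE:P2(v=5,ok=F), VALIDATE:P1(v=15,ok=F), TRANSFORM:-, EMIT:-] out:-; in:P2
Tick 3: [PARSE:P3(v=16,ok=F), VALIDATE:P2(v=5,ok=T), TRANSFORM:P1(v=0,ok=F), EMIT:-] out:-; in:P3
Tick 4: [PARSE:P4(v=8,ok=F), VALIDATE:P3(v=16,ok=F), TRANSFORM:P2(v=25,ok=T), EMIT:P1(v=0,ok=F)] out:-; in:P4
Tick 5: [PARSE:-, VALIDATE:P4(v=8,ok=T), TRANSFORM:P3(v=0,ok=F), EMIT:P2(v=25,ok=T)] out:P1(v=0); in:-
Tick 6: [PARSE:P5(v=18,ok=F), VALIDATE:-, TRANSFORM:P4(v=40,ok=T), EMIT:P3(v=0,ok=F)] out:P2(v=25); in:P5
Tick 7: [PARSE:P6(v=6,ok=F), VALIDATE:P5(v=18,ok=F), TRANSFORM:-, EMIT:P4(v=40,ok=T)] out:P3(v=0); in:P6
Tick 8: [PARSE:-, VALIDATE:P6(v=6,ok=T), TRANSFORM:P5(v=0,ok=F), EMIT:-] out:P4(v=40); in:-
Tick 9: [PARSE:-, VALIDATE:-, TRANSFORM:P6(v=30,ok=T), EMIT:P5(v=0,ok=F)] out:-; in:-
Tick 10: [PARSE:-, VALIDATE:-, TRANSFORM:-, EMIT:P6(v=30,ok=T)] out:P5(v=0); in:-
At end of tick 10: ['-', '-', '-', 'P6']

Answer: - - - P6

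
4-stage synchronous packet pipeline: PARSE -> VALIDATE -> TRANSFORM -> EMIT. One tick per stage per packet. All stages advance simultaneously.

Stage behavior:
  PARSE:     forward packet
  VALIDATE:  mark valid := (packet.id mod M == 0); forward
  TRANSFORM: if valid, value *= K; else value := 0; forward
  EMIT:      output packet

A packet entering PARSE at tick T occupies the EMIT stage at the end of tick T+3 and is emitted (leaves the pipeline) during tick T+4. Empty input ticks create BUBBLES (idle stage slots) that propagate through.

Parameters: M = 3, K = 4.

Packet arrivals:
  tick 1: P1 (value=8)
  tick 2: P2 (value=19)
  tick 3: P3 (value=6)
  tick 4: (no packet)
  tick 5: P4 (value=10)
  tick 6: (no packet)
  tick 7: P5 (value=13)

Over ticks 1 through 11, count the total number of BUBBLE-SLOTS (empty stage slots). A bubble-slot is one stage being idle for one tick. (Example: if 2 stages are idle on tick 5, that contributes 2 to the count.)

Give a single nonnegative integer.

Tick 1: [PARSE:P1(v=8,ok=F), VALIDATE:-, TRANSFORM:-, EMIT:-] out:-; bubbles=3
Tick 2: [PARSE:P2(v=19,ok=F), VALIDATE:P1(v=8,ok=F), TRANSFORM:-, EMIT:-] out:-; bubbles=2
Tick 3: [PARSE:P3(v=6,ok=F), VALIDATE:P2(v=19,ok=F), TRANSFORM:P1(v=0,ok=F), EMIT:-] out:-; bubbles=1
Tick 4: [PARSE:-, VALIDATE:P3(v=6,ok=T), TRANSFORM:P2(v=0,ok=F), EMIT:P1(v=0,ok=F)] out:-; bubbles=1
Tick 5: [PARSE:P4(v=10,ok=F), VALIDATE:-, TRANSFORM:P3(v=24,ok=T), EMIT:P2(v=0,ok=F)] out:P1(v=0); bubbles=1
Tick 6: [PARSE:-, VALIDATE:P4(v=10,ok=F), TRANSFORM:-, EMIT:P3(v=24,ok=T)] out:P2(v=0); bubbles=2
Tick 7: [PARSE:P5(v=13,ok=F), VALIDATE:-, TRANSFORM:P4(v=0,ok=F), EMIT:-] out:P3(v=24); bubbles=2
Tick 8: [PARSE:-, VALIDATE:P5(v=13,ok=F), TRANSFORM:-, EMIT:P4(v=0,ok=F)] out:-; bubbles=2
Tick 9: [PARSE:-, VALIDATE:-, TRANSFORM:P5(v=0,ok=F), EMIT:-] out:P4(v=0); bubbles=3
Tick 10: [PARSE:-, VALIDATE:-, TRANSFORM:-, EMIT:P5(v=0,ok=F)] out:-; bubbles=3
Tick 11: [PARSE:-, VALIDATE:-, TRANSFORM:-, EMIT:-] out:P5(v=0); bubbles=4
Total bubble-slots: 24

Answer: 24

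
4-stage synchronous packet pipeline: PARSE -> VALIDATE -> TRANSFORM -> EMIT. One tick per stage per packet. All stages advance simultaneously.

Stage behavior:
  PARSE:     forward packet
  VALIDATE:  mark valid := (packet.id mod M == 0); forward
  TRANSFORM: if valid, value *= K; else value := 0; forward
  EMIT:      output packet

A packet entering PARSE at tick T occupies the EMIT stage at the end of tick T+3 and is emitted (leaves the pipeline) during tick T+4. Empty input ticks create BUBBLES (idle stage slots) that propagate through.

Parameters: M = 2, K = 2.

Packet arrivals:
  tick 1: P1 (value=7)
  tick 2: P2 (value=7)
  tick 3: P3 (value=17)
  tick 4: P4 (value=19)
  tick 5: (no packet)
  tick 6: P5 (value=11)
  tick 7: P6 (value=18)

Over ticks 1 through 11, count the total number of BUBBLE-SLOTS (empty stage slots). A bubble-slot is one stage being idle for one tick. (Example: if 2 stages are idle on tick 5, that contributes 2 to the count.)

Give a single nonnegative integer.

Tick 1: [PARSE:P1(v=7,ok=F), VALIDATE:-, TRANSFORM:-, EMIT:-] out:-; bubbles=3
Tick 2: [PARSE:P2(v=7,ok=F), VALIDATE:P1(v=7,ok=F), TRANSFORM:-, EMIT:-] out:-; bubbles=2
Tick 3: [PARSE:P3(v=17,ok=F), VALIDATE:P2(v=7,ok=T), TRANSFORM:P1(v=0,ok=F), EMIT:-] out:-; bubbles=1
Tick 4: [PARSE:P4(v=19,ok=F), VALIDATE:P3(v=17,ok=F), TRANSFORM:P2(v=14,ok=T), EMIT:P1(v=0,ok=F)] out:-; bubbles=0
Tick 5: [PARSE:-, VALIDATE:P4(v=19,ok=T), TRANSFORM:P3(v=0,ok=F), EMIT:P2(v=14,ok=T)] out:P1(v=0); bubbles=1
Tick 6: [PARSE:P5(v=11,ok=F), VALIDATE:-, TRANSFORM:P4(v=38,ok=T), EMIT:P3(v=0,ok=F)] out:P2(v=14); bubbles=1
Tick 7: [PARSE:P6(v=18,ok=F), VALIDATE:P5(v=11,ok=F), TRANSFORM:-, EMIT:P4(v=38,ok=T)] out:P3(v=0); bubbles=1
Tick 8: [PARSE:-, VALIDATE:P6(v=18,ok=T), TRANSFORM:P5(v=0,ok=F), EMIT:-] out:P4(v=38); bubbles=2
Tick 9: [PARSE:-, VALIDATE:-, TRANSFORM:P6(v=36,ok=T), EMIT:P5(v=0,ok=F)] out:-; bubbles=2
Tick 10: [PARSE:-, VALIDATE:-, TRANSFORM:-, EMIT:P6(v=36,ok=T)] out:P5(v=0); bubbles=3
Tick 11: [PARSE:-, VALIDATE:-, TRANSFORM:-, EMIT:-] out:P6(v=36); bubbles=4
Total bubble-slots: 20

Answer: 20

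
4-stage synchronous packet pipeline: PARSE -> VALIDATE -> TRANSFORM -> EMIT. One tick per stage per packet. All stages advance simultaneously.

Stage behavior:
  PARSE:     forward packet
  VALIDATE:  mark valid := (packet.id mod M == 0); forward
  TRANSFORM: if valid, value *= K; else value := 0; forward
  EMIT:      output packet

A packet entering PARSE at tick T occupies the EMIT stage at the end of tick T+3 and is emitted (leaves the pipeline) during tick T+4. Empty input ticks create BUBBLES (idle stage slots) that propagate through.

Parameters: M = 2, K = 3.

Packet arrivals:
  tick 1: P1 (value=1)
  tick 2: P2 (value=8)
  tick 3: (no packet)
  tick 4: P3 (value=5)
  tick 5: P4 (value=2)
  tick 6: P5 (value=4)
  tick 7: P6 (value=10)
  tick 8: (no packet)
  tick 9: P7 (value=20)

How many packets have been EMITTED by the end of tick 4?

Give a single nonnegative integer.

Tick 1: [PARSE:P1(v=1,ok=F), VALIDATE:-, TRANSFORM:-, EMIT:-] out:-; in:P1
Tick 2: [PARSE:P2(v=8,ok=F), VALIDATE:P1(v=1,ok=F), TRANSFORM:-, EMIT:-] out:-; in:P2
Tick 3: [PARSE:-, VALIDATE:P2(v=8,ok=T), TRANSFORM:P1(v=0,ok=F), EMIT:-] out:-; in:-
Tick 4: [PARSE:P3(v=5,ok=F), VALIDATE:-, TRANSFORM:P2(v=24,ok=T), EMIT:P1(v=0,ok=F)] out:-; in:P3
Emitted by tick 4: []

Answer: 0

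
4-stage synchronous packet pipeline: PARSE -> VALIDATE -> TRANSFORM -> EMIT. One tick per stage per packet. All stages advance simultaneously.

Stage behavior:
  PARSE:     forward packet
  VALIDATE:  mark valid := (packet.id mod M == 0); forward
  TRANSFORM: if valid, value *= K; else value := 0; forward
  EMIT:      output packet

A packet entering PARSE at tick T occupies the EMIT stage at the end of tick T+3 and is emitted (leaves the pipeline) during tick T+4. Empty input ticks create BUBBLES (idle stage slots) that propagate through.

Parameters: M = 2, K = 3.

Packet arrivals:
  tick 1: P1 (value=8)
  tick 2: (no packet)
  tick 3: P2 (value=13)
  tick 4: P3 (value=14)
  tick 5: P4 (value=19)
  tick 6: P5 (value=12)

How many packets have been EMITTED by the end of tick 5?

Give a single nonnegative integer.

Answer: 1

Derivation:
Tick 1: [PARSE:P1(v=8,ok=F), VALIDATE:-, TRANSFORM:-, EMIT:-] out:-; in:P1
Tick 2: [PARSE:-, VALIDATE:P1(v=8,ok=F), TRANSFORM:-, EMIT:-] out:-; in:-
Tick 3: [PARSE:P2(v=13,ok=F), VALIDATE:-, TRANSFORM:P1(v=0,ok=F), EMIT:-] out:-; in:P2
Tick 4: [PARSE:P3(v=14,ok=F), VALIDATE:P2(v=13,ok=T), TRANSFORM:-, EMIT:P1(v=0,ok=F)] out:-; in:P3
Tick 5: [PARSE:P4(v=19,ok=F), VALIDATE:P3(v=14,ok=F), TRANSFORM:P2(v=39,ok=T), EMIT:-] out:P1(v=0); in:P4
Emitted by tick 5: ['P1']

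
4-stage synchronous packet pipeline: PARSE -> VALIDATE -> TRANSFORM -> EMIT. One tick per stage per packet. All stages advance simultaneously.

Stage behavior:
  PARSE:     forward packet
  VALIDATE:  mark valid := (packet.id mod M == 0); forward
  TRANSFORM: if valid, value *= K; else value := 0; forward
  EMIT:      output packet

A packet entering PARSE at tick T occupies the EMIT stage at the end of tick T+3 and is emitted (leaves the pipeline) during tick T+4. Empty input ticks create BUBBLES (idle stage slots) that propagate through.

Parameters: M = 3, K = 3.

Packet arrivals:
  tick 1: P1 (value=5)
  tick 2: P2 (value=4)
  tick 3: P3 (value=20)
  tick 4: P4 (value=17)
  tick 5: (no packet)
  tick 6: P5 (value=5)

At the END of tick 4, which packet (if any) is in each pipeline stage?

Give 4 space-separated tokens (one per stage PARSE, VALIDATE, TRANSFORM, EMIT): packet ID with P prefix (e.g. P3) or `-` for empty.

Answer: P4 P3 P2 P1

Derivation:
Tick 1: [PARSE:P1(v=5,ok=F), VALIDATE:-, TRANSFORM:-, EMIT:-] out:-; in:P1
Tick 2: [PARSE:P2(v=4,ok=F), VALIDATE:P1(v=5,ok=F), TRANSFORM:-, EMIT:-] out:-; in:P2
Tick 3: [PARSE:P3(v=20,ok=F), VALIDATE:P2(v=4,ok=F), TRANSFORM:P1(v=0,ok=F), EMIT:-] out:-; in:P3
Tick 4: [PARSE:P4(v=17,ok=F), VALIDATE:P3(v=20,ok=T), TRANSFORM:P2(v=0,ok=F), EMIT:P1(v=0,ok=F)] out:-; in:P4
At end of tick 4: ['P4', 'P3', 'P2', 'P1']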